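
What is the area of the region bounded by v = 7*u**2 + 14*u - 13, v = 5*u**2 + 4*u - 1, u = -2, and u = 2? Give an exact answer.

The difference (7*u**2 + 14*u - 13) - (5*u**2 + 4*u - 1) = 2*u**2 + 10*u - 12 changes sign at u = 1 inside [-2, 2], so split the integral there.
∫[-2,1] (2*u**2 + 10*u - 12) du = -45; the area of that piece is 45.
∫[1,2] (2*u**2 + 10*u - 12) du = 23/3.
Total area = 45 + 23/3 = 158/3.

158/3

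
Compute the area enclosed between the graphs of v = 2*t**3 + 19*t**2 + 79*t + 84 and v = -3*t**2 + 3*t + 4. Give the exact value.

37/6

Set the curves equal: 2*t**3 + 19*t**2 + 79*t + 84 = -3*t**2 + 3*t + 4, so 2*t**3 + 22*t**2 + 76*t + 80 = 0, which factors as 2*(t + 2)*(t + 4)*(t + 5) = 0. The curves meet at t = -5, -4, -2.
On [-5, -4], v = 2*t**3 + 19*t**2 + 79*t + 84 is on top; that piece has area ∫[-5,-4] (2*t**3 + 22*t**2 + 76*t + 80) dt = 5/6.
On [-4, -2], v = -3*t**2 + 3*t + 4 is on top; that piece has area ∫[-4,-2] (-(2*t**3 + 22*t**2 + 76*t + 80)) dt = 16/3.
Total enclosed area = 5/6 + 16/3 = 37/6.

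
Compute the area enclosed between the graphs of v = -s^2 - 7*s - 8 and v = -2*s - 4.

Set the curves equal: -s^2 - 7*s - 8 = -2*s - 4, so -s^2 - 5*s - 4 = 0, which factors as -(s + 1)*(s + 4) = 0. The curves meet at s = -4, -1.
On [-4, -1], v = -s^2 - 7*s - 8 is on top; that piece has area ∫[-4,-1] (-s^2 - 5*s - 4) ds = 9/2.

9/2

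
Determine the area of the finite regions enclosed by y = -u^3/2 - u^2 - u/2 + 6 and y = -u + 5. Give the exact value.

Set the curves equal: -u^3/2 - u^2 - u/2 + 6 = -u + 5, so -u^3/2 - u^2 + u/2 + 1 = 0, which factors as -(u - 1)*(u + 1)*(u + 2)/2 = 0. The curves meet at u = -2, -1, 1.
On [-2, -1], y = -u + 5 is on top; that piece has area ∫[-2,-1] (-(-u^3/2 - u^2 + u/2 + 1)) du = 5/24.
On [-1, 1], y = -u^3/2 - u^2 - u/2 + 6 is on top; that piece has area ∫[-1,1] (-u^3/2 - u^2 + u/2 + 1) du = 4/3.
Total enclosed area = 5/24 + 4/3 = 37/24.

37/24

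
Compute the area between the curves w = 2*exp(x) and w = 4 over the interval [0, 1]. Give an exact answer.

The difference (2*exp(x)) - (4) = 2*exp(x) - 4 changes sign at x = log(2) inside [0, 1], so split the integral there.
∫[0,log(2)] (2*exp(x) - 4) dx = 2 - log(16); the area of that piece is -2 + log(16).
∫[log(2),1] (2*exp(x) - 4) dx = -8 + 4*log(2) + 2*exp(1).
Total area = (-2 + log(16)) + (-8 + 4*log(2) + 2*exp(1)) = -10 + 2*exp(1) + 8*log(2).

-10 + 2*exp(1) + 8*log(2)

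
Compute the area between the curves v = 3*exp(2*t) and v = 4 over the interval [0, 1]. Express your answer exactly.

The difference (3*exp(2*t)) - (4) = 3*exp(2*t) - 4 changes sign at t = -log(3)/2 + log(2) inside [0, 1], so split the integral there.
∫[0,-log(3)/2 + log(2)] (3*exp(2*t) - 4) dt = log(9/16) + 1/2; the area of that piece is -1/2 + log(16/9).
∫[-log(3)/2 + log(2),1] (3*exp(2*t) - 4) dt = -6 - 2*log(3) + 4*log(2) + 3*exp(2)/2.
Total area = (-1/2 + log(16/9)) + (-6 - 2*log(3) + 4*log(2) + 3*exp(2)/2) = -13/2 - 4*log(3) + 8*log(2) + 3*exp(2)/2.

-13/2 - 4*log(3) + 8*log(2) + 3*exp(2)/2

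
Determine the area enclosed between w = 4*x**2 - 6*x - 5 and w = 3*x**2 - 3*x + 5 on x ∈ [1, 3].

70/3

On [1, 3], (4*x**2 - 6*x - 5) - (3*x**2 - 3*x + 5) = x**2 - 3*x - 10 is ≤ 0 throughout, so the area is a single integral of |x**2 - 3*x - 10|.
∫[1,3] (x**2 - 3*x - 10) dx = -70/3; the area of that piece is 70/3.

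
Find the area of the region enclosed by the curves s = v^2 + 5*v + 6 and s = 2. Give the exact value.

9/2

Both boundary curves give s as a function of v, so integrate with respect to v. Setting them equal: v^2 + 5*v + 4 = 0, i.e. (v + 1)*(v + 4) = 0, so they meet at v = -4, -1.
For v in [-4, -1], s = v^2 + 5*v + 6 is on the left; area = ∫[-4,-1] (-(v^2 + 5*v + 4)) dv = 9/2.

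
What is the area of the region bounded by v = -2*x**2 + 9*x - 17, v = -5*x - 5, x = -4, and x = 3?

223

The difference (-2*x**2 + 9*x - 17) - (-5*x - 5) = -2*x**2 + 14*x - 12 changes sign at x = 1 inside [-4, 3], so split the integral there.
∫[-4,1] (-2*x**2 + 14*x - 12) dx = -625/3; the area of that piece is 625/3.
∫[1,3] (-2*x**2 + 14*x - 12) dx = 44/3.
Total area = 625/3 + 44/3 = 223.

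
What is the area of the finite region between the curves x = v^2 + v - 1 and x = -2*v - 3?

1/6

Both boundary curves give x as a function of v, so integrate with respect to v. Setting them equal: v^2 + 3*v + 2 = 0, i.e. (v + 1)*(v + 2) = 0, so they meet at v = -2, -1.
For v in [-2, -1], x = v^2 + v - 1 is on the left; area = ∫[-2,-1] (-(v^2 + 3*v + 2)) dv = 1/6.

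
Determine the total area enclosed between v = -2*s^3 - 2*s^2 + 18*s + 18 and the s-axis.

296/3

The curve meets the s-axis where -2*s^3 - 2*s^2 + 18*s + 18 = 0, i.e. -2*(s - 3)*(s + 1)*(s + 3) = 0, at s = -3, -1, 3.
On [-3, -1] the curve lies below the axis; ∫[-3,-1] (-2*s^3 - 2*s^2 + 18*s + 18) ds = -40/3, giving area 40/3.
On [-1, 3] the curve lies above the axis; ∫[-1,3] (-2*s^3 - 2*s^2 + 18*s + 18) ds = 256/3, giving area 256/3.
Total area = 40/3 + 256/3 = 296/3.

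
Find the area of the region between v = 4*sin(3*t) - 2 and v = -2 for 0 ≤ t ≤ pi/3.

8/3

On [0, pi/3], (4*sin(3*t) - 2) - (-2) = 4*sin(3*t) is ≥ 0 throughout, so the area is a single integral of |4*sin(3*t)|.
∫[0,pi/3] (4*sin(3*t)) dt = 8/3.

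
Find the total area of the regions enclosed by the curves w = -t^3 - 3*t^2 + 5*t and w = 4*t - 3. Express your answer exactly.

8

Set the curves equal: -t^3 - 3*t^2 + 5*t = 4*t - 3, so -t^3 - 3*t^2 + t + 3 = 0, which factors as -(t - 1)*(t + 1)*(t + 3) = 0. The curves meet at t = -3, -1, 1.
On [-3, -1], w = 4*t - 3 is on top; that piece has area ∫[-3,-1] (-(-t^3 - 3*t^2 + t + 3)) dt = 4.
On [-1, 1], w = -t^3 - 3*t^2 + 5*t is on top; that piece has area ∫[-1,1] (-t^3 - 3*t^2 + t + 3) dt = 4.
Total enclosed area = 4 + 4 = 8.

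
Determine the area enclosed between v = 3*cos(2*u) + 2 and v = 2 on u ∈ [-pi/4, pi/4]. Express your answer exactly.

On [-pi/4, pi/4], (3*cos(2*u) + 2) - (2) = 3*cos(2*u) is ≥ 0 throughout, so the area is a single integral of |3*cos(2*u)|.
∫[-pi/4,pi/4] (3*cos(2*u)) du = 3.

3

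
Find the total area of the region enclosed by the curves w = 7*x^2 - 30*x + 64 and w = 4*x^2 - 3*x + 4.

1/2

Set the curves equal: 7*x^2 - 30*x + 64 = 4*x^2 - 3*x + 4, so 3*x^2 - 27*x + 60 = 0, which factors as 3*(x - 5)*(x - 4) = 0. The curves meet at x = 4, 5.
On [4, 5], w = 4*x^2 - 3*x + 4 is on top; that piece has area ∫[4,5] (-(3*x^2 - 27*x + 60)) dx = 1/2.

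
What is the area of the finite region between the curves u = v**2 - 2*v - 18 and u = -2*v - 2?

Both boundary curves give u as a function of v, so integrate with respect to v. Setting them equal: v**2 - 16 = 0, i.e. (v - 4)*(v + 4) = 0, so they meet at v = -4, 4.
For v in [-4, 4], u = v**2 - 2*v - 18 is on the left; area = ∫[-4,4] (-(v**2 - 16)) dv = 256/3.

256/3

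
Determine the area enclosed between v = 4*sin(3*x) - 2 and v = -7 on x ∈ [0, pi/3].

8/3 + 5*pi/3

On [0, pi/3], (4*sin(3*x) - 2) - (-7) = 4*sin(3*x) + 5 is ≥ 0 throughout, so the area is a single integral of |4*sin(3*x) + 5|.
∫[0,pi/3] (4*sin(3*x) + 5) dx = 8/3 + 5*pi/3.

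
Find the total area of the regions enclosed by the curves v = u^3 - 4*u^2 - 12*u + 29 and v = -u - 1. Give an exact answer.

Set the curves equal: u^3 - 4*u^2 - 12*u + 29 = -u - 1, so u^3 - 4*u^2 - 11*u + 30 = 0, which factors as (u - 5)*(u - 2)*(u + 3) = 0. The curves meet at u = -3, 2, 5.
On [-3, 2], v = u^3 - 4*u^2 - 12*u + 29 is on top; that piece has area ∫[-3,2] (u^3 - 4*u^2 - 11*u + 30) du = 1375/12.
On [2, 5], v = -u - 1 is on top; that piece has area ∫[2,5] (-(u^3 - 4*u^2 - 11*u + 30)) du = 117/4.
Total enclosed area = 1375/12 + 117/4 = 863/6.

863/6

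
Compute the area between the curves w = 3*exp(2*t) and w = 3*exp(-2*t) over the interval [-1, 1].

The difference (3*exp(2*t)) - (3*exp(-2*t)) = 3*exp(2*t) - 3*exp(-2*t) changes sign at t = 0 inside [-1, 1], so split the integral there.
∫[-1,0] (3*exp(2*t) - 3*exp(-2*t)) dt = -3*exp(2)/2 - 3*exp(-2)/2 + 3; the area of that piece is -3 + 3*exp(-2)/2 + 3*exp(2)/2.
∫[0,1] (3*exp(2*t) - 3*exp(-2*t)) dt = -3 + 3*exp(-2)/2 + 3*exp(2)/2.
Total area = (-3 + 3*exp(-2)/2 + 3*exp(2)/2) + (-3 + 3*exp(-2)/2 + 3*exp(2)/2) = -6 + 3*exp(-2) + 3*exp(2).

-6 + 3*exp(-2) + 3*exp(2)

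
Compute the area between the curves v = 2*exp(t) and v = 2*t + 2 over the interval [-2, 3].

On [-2, 3], (2*exp(t)) - (2*t + 2) = -2*t + 2*exp(t) - 2 is ≥ 0 throughout, so the area is a single integral of |-2*t + 2*exp(t) - 2|.
∫[-2,3] (-2*t + 2*exp(t) - 2) dt = -15 - 2*exp(-2) + 2*exp(3).

-15 - 2*exp(-2) + 2*exp(3)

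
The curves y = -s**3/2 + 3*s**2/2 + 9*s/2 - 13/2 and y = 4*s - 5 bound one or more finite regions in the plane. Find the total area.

Set the curves equal: -s**3/2 + 3*s**2/2 + 9*s/2 - 13/2 = 4*s - 5, so -s**3/2 + 3*s**2/2 + s/2 - 3/2 = 0, which factors as -(s - 3)*(s - 1)*(s + 1)/2 = 0. The curves meet at s = -1, 1, 3.
On [-1, 1], y = 4*s - 5 is on top; that piece has area ∫[-1,1] (-(-s**3/2 + 3*s**2/2 + s/2 - 3/2)) ds = 2.
On [1, 3], y = -s**3/2 + 3*s**2/2 + 9*s/2 - 13/2 is on top; that piece has area ∫[1,3] (-s**3/2 + 3*s**2/2 + s/2 - 3/2) ds = 2.
Total enclosed area = 2 + 2 = 4.

4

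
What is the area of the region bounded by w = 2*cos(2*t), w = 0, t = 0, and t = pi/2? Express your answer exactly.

The difference (2*cos(2*t)) - (0) = 2*cos(2*t) changes sign at t = pi/4 inside [0, pi/2], so split the integral there.
∫[0,pi/4] (2*cos(2*t)) dt = 1.
∫[pi/4,pi/2] (2*cos(2*t)) dt = -1; the area of that piece is 1.
Total area = 1 + 1 = 2.

2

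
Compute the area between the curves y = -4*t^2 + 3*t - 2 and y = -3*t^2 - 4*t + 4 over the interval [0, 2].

The difference (-4*t^2 + 3*t - 2) - (-3*t^2 - 4*t + 4) = -t^2 + 7*t - 6 changes sign at t = 1 inside [0, 2], so split the integral there.
∫[0,1] (-t^2 + 7*t - 6) dt = -17/6; the area of that piece is 17/6.
∫[1,2] (-t^2 + 7*t - 6) dt = 13/6.
Total area = 17/6 + 13/6 = 5.

5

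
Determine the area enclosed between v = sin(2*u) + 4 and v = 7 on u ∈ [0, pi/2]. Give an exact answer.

On [0, pi/2], (sin(2*u) + 4) - (7) = sin(2*u) - 3 is ≤ 0 throughout, so the area is a single integral of |sin(2*u) - 3|.
∫[0,pi/2] (sin(2*u) - 3) du = 1 - 3*pi/2; the area of that piece is -1 + 3*pi/2.

-1 + 3*pi/2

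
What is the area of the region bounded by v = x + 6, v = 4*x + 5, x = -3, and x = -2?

On [-3, -2], (x + 6) - (4*x + 5) = -3*x + 1 is ≥ 0 throughout, so the area is a single integral of |-3*x + 1|.
∫[-3,-2] (-3*x + 1) dx = 17/2.

17/2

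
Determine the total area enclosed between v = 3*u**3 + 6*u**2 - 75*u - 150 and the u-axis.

The curve meets the u-axis where 3*u**3 + 6*u**2 - 75*u - 150 = 0, i.e. 3*(u - 5)*(u + 2)*(u + 5) = 0, at u = -5, -2, 5.
On [-5, -2] the curve lies above the axis; ∫[-5,-2] (3*u**3 + 6*u**2 - 75*u - 150) du = 459/4, giving area 459/4.
On [-2, 5] the curve lies below the axis; ∫[-2,5] (3*u**3 + 6*u**2 - 75*u - 150) du = -4459/4, giving area 4459/4.
Total area = 459/4 + 4459/4 = 2459/2.

2459/2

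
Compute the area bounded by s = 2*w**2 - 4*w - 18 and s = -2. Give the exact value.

72

Both boundary curves give s as a function of w, so integrate with respect to w. Setting them equal: 2*w**2 - 4*w - 16 = 0, i.e. 2*(w - 4)*(w + 2) = 0, so they meet at w = -2, 4.
For w in [-2, 4], s = 2*w**2 - 4*w - 18 is on the left; area = ∫[-2,4] (-(2*w**2 - 4*w - 16)) dw = 72.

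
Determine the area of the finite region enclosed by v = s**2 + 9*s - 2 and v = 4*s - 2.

125/6

Set the curves equal: s**2 + 9*s - 2 = 4*s - 2, so s**2 + 5*s = 0, which factors as s*(s + 5) = 0. The curves meet at s = -5, 0.
On [-5, 0], v = 4*s - 2 is on top; that piece has area ∫[-5,0] (-(s**2 + 5*s)) ds = 125/6.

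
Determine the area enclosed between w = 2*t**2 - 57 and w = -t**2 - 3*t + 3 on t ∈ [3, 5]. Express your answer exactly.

27

The difference (2*t**2 - 57) - (-t**2 - 3*t + 3) = 3*t**2 + 3*t - 60 changes sign at t = 4 inside [3, 5], so split the integral there.
∫[3,4] (3*t**2 + 3*t - 60) dt = -25/2; the area of that piece is 25/2.
∫[4,5] (3*t**2 + 3*t - 60) dt = 29/2.
Total area = 25/2 + 29/2 = 27.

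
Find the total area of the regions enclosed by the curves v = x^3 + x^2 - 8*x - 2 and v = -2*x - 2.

253/12

Set the curves equal: x^3 + x^2 - 8*x - 2 = -2*x - 2, so x^3 + x^2 - 6*x = 0, which factors as x*(x - 2)*(x + 3) = 0. The curves meet at x = -3, 0, 2.
On [-3, 0], v = x^3 + x^2 - 8*x - 2 is on top; that piece has area ∫[-3,0] (x^3 + x^2 - 6*x) dx = 63/4.
On [0, 2], v = -2*x - 2 is on top; that piece has area ∫[0,2] (-(x^3 + x^2 - 6*x)) dx = 16/3.
Total enclosed area = 63/4 + 16/3 = 253/12.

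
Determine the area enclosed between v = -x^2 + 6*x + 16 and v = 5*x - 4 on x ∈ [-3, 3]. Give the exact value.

On [-3, 3], (-x^2 + 6*x + 16) - (5*x - 4) = -x^2 + x + 20 is ≥ 0 throughout, so the area is a single integral of |-x^2 + x + 20|.
∫[-3,3] (-x^2 + x + 20) dx = 102.

102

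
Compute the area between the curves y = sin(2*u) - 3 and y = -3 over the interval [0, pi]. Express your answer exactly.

The difference (sin(2*u) - 3) - (-3) = sin(2*u) changes sign at u = pi/2 inside [0, pi], so split the integral there.
∫[0,pi/2] (sin(2*u)) du = 1.
∫[pi/2,pi] (sin(2*u)) du = -1; the area of that piece is 1.
Total area = 1 + 1 = 2.

2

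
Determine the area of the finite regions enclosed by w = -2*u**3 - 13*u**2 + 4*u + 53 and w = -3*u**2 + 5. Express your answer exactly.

Set the curves equal: -2*u**3 - 13*u**2 + 4*u + 53 = -3*u**2 + 5, so -2*u**3 - 10*u**2 + 4*u + 48 = 0, which factors as -2*(u - 2)*(u + 3)*(u + 4) = 0. The curves meet at u = -4, -3, 2.
On [-4, -3], w = -3*u**2 + 5 is on top; that piece has area ∫[-4,-3] (-(-2*u**3 - 10*u**2 + 4*u + 48)) du = 11/6.
On [-3, 2], w = -2*u**3 - 13*u**2 + 4*u + 53 is on top; that piece has area ∫[-3,2] (-2*u**3 - 10*u**2 + 4*u + 48) du = 875/6.
Total enclosed area = 11/6 + 875/6 = 443/3.

443/3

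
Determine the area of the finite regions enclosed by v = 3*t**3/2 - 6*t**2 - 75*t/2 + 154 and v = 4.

4019/4

Set the curves equal: 3*t**3/2 - 6*t**2 - 75*t/2 + 154 = 4, so 3*t**3/2 - 6*t**2 - 75*t/2 + 150 = 0, which factors as 3*(t - 5)*(t - 4)*(t + 5)/2 = 0. The curves meet at t = -5, 4, 5.
On [-5, 4], v = 3*t**3/2 - 6*t**2 - 75*t/2 + 154 is on top; that piece has area ∫[-5,4] (3*t**3/2 - 6*t**2 - 75*t/2 + 150) dt = 8019/8.
On [4, 5], v = 4 is on top; that piece has area ∫[4,5] (-(3*t**3/2 - 6*t**2 - 75*t/2 + 150)) dt = 19/8.
Total enclosed area = 8019/8 + 19/8 = 4019/4.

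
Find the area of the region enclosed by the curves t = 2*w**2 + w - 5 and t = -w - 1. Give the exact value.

Both boundary curves give t as a function of w, so integrate with respect to w. Setting them equal: 2*w**2 + 2*w - 4 = 0, i.e. 2*(w - 1)*(w + 2) = 0, so they meet at w = -2, 1.
For w in [-2, 1], t = 2*w**2 + w - 5 is on the left; area = ∫[-2,1] (-(2*w**2 + 2*w - 4)) dw = 9.

9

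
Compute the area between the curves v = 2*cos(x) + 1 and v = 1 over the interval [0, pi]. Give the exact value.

4

The difference (2*cos(x) + 1) - (1) = 2*cos(x) changes sign at x = pi/2 inside [0, pi], so split the integral there.
∫[0,pi/2] (2*cos(x)) dx = 2.
∫[pi/2,pi] (2*cos(x)) dx = -2; the area of that piece is 2.
Total area = 2 + 2 = 4.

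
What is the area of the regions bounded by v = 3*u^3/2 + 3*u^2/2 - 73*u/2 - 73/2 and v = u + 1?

Set the curves equal: 3*u^3/2 + 3*u^2/2 - 73*u/2 - 73/2 = u + 1, so 3*u^3/2 + 3*u^2/2 - 75*u/2 - 75/2 = 0, which factors as 3*(u - 5)*(u + 1)*(u + 5)/2 = 0. The curves meet at u = -5, -1, 5.
On [-5, -1], v = 3*u^3/2 + 3*u^2/2 - 73*u/2 - 73/2 is on top; that piece has area ∫[-5,-1] (3*u^3/2 + 3*u^2/2 - 75*u/2 - 75/2) du = 128.
On [-1, 5], v = u + 1 is on top; that piece has area ∫[-1,5] (-(3*u^3/2 + 3*u^2/2 - 75*u/2 - 75/2)) du = 378.
Total enclosed area = 128 + 378 = 506.

506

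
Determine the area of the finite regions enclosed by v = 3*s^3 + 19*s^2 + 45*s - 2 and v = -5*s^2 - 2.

Set the curves equal: 3*s^3 + 19*s^2 + 45*s - 2 = -5*s^2 - 2, so 3*s^3 + 24*s^2 + 45*s = 0, which factors as 3*s*(s + 3)*(s + 5) = 0. The curves meet at s = -5, -3, 0.
On [-5, -3], v = 3*s^3 + 19*s^2 + 45*s - 2 is on top; that piece has area ∫[-5,-3] (3*s^3 + 24*s^2 + 45*s) ds = 16.
On [-3, 0], v = -5*s^2 - 2 is on top; that piece has area ∫[-3,0] (-(3*s^3 + 24*s^2 + 45*s)) ds = 189/4.
Total enclosed area = 16 + 189/4 = 253/4.

253/4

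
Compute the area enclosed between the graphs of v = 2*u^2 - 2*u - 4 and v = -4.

Set the curves equal: 2*u^2 - 2*u - 4 = -4, so 2*u^2 - 2*u = 0, which factors as 2*u*(u - 1) = 0. The curves meet at u = 0, 1.
On [0, 1], v = -4 is on top; that piece has area ∫[0,1] (-(2*u^2 - 2*u)) du = 1/3.

1/3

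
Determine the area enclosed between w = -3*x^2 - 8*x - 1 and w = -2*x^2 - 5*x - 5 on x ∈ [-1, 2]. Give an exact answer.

The difference (-3*x^2 - 8*x - 1) - (-2*x^2 - 5*x - 5) = -x^2 - 3*x + 4 changes sign at x = 1 inside [-1, 2], so split the integral there.
∫[-1,1] (-x^2 - 3*x + 4) dx = 22/3.
∫[1,2] (-x^2 - 3*x + 4) dx = -17/6; the area of that piece is 17/6.
Total area = 22/3 + 17/6 = 61/6.

61/6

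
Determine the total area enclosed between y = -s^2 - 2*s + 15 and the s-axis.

256/3

The curve meets the s-axis where -s^2 - 2*s + 15 = 0, i.e. -(s - 3)*(s + 5) = 0, at s = -5, 3.
On [-5, 3] the curve lies above the axis; ∫[-5,3] (-s^2 - 2*s + 15) ds = 256/3, giving area 256/3.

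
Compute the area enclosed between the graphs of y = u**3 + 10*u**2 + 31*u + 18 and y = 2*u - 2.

71/6

Set the curves equal: u**3 + 10*u**2 + 31*u + 18 = 2*u - 2, so u**3 + 10*u**2 + 29*u + 20 = 0, which factors as (u + 1)*(u + 4)*(u + 5) = 0. The curves meet at u = -5, -4, -1.
On [-5, -4], y = u**3 + 10*u**2 + 31*u + 18 is on top; that piece has area ∫[-5,-4] (u**3 + 10*u**2 + 29*u + 20) du = 7/12.
On [-4, -1], y = 2*u - 2 is on top; that piece has area ∫[-4,-1] (-(u**3 + 10*u**2 + 29*u + 20)) du = 45/4.
Total enclosed area = 7/12 + 45/4 = 71/6.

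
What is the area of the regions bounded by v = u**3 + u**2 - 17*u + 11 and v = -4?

Set the curves equal: u**3 + u**2 - 17*u + 11 = -4, so u**3 + u**2 - 17*u + 15 = 0, which factors as (u - 3)*(u - 1)*(u + 5) = 0. The curves meet at u = -5, 1, 3.
On [-5, 1], v = u**3 + u**2 - 17*u + 11 is on top; that piece has area ∫[-5,1] (u**3 + u**2 - 17*u + 15) du = 180.
On [1, 3], v = -4 is on top; that piece has area ∫[1,3] (-(u**3 + u**2 - 17*u + 15)) du = 28/3.
Total enclosed area = 180 + 28/3 = 568/3.

568/3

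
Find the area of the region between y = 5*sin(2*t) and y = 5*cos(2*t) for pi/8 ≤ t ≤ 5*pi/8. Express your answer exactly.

On [pi/8, 5*pi/8], (5*sin(2*t)) - (5*cos(2*t)) = 5*sin(2*t) - 5*cos(2*t) is ≥ 0 throughout, so the area is a single integral of |5*sin(2*t) - 5*cos(2*t)|.
∫[pi/8,5*pi/8] (5*sin(2*t) - 5*cos(2*t)) dt = 5*sqrt(2).

5*sqrt(2)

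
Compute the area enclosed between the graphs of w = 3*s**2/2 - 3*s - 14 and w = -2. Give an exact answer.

54

Set the curves equal: 3*s**2/2 - 3*s - 14 = -2, so 3*s**2/2 - 3*s - 12 = 0, which factors as 3*(s - 4)*(s + 2)/2 = 0. The curves meet at s = -2, 4.
On [-2, 4], w = -2 is on top; that piece has area ∫[-2,4] (-(3*s**2/2 - 3*s - 12)) ds = 54.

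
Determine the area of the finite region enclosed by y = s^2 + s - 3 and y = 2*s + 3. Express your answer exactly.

125/6

Set the curves equal: s^2 + s - 3 = 2*s + 3, so s^2 - s - 6 = 0, which factors as (s - 3)*(s + 2) = 0. The curves meet at s = -2, 3.
On [-2, 3], y = 2*s + 3 is on top; that piece has area ∫[-2,3] (-(s^2 - s - 6)) ds = 125/6.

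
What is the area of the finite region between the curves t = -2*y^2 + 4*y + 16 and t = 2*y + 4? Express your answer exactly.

125/3

Both boundary curves give t as a function of y, so integrate with respect to y. Setting them equal: -2*y^2 + 2*y + 12 = 0, i.e. -2*(y - 3)*(y + 2) = 0, so they meet at y = -2, 3.
For y in [-2, 3], t = -2*y^2 + 4*y + 16 is on the right; area = ∫[-2,3] (-2*y^2 + 2*y + 12) dy = 125/3.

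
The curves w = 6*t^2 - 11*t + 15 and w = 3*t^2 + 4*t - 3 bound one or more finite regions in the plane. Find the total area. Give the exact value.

Set the curves equal: 6*t^2 - 11*t + 15 = 3*t^2 + 4*t - 3, so 3*t^2 - 15*t + 18 = 0, which factors as 3*(t - 3)*(t - 2) = 0. The curves meet at t = 2, 3.
On [2, 3], w = 3*t^2 + 4*t - 3 is on top; that piece has area ∫[2,3] (-(3*t^2 - 15*t + 18)) dt = 1/2.

1/2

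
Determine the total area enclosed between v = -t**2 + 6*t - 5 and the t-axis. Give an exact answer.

32/3

The curve meets the t-axis where -t**2 + 6*t - 5 = 0, i.e. -(t - 5)*(t - 1) = 0, at t = 1, 5.
On [1, 5] the curve lies above the axis; ∫[1,5] (-t**2 + 6*t - 5) dt = 32/3, giving area 32/3.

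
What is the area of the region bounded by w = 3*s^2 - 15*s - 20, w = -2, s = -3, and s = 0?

119/2

The difference (3*s^2 - 15*s - 20) - (-2) = 3*s^2 - 15*s - 18 changes sign at s = -1 inside [-3, 0], so split the integral there.
∫[-3,-1] (3*s^2 - 15*s - 18) ds = 50.
∫[-1,0] (3*s^2 - 15*s - 18) ds = -19/2; the area of that piece is 19/2.
Total area = 50 + 19/2 = 119/2.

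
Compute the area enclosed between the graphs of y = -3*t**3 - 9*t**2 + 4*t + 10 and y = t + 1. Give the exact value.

24

Set the curves equal: -3*t**3 - 9*t**2 + 4*t + 10 = t + 1, so -3*t**3 - 9*t**2 + 3*t + 9 = 0, which factors as -3*(t - 1)*(t + 1)*(t + 3) = 0. The curves meet at t = -3, -1, 1.
On [-3, -1], y = t + 1 is on top; that piece has area ∫[-3,-1] (-(-3*t**3 - 9*t**2 + 3*t + 9)) dt = 12.
On [-1, 1], y = -3*t**3 - 9*t**2 + 4*t + 10 is on top; that piece has area ∫[-1,1] (-3*t**3 - 9*t**2 + 3*t + 9) dt = 12.
Total enclosed area = 12 + 12 = 24.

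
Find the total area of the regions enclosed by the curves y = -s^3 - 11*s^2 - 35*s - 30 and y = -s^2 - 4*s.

Set the curves equal: -s^3 - 11*s^2 - 35*s - 30 = -s^2 - 4*s, so -s^3 - 10*s^2 - 31*s - 30 = 0, which factors as -(s + 2)*(s + 3)*(s + 5) = 0. The curves meet at s = -5, -3, -2.
On [-5, -3], y = -s^2 - 4*s is on top; that piece has area ∫[-5,-3] (-(-s^3 - 10*s^2 - 31*s - 30)) ds = 8/3.
On [-3, -2], y = -s^3 - 11*s^2 - 35*s - 30 is on top; that piece has area ∫[-3,-2] (-s^3 - 10*s^2 - 31*s - 30) ds = 5/12.
Total enclosed area = 8/3 + 5/12 = 37/12.

37/12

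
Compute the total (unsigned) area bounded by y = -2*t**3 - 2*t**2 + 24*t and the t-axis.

937/6

The curve meets the t-axis where -2*t**3 - 2*t**2 + 24*t = 0, i.e. -2*t*(t - 3)*(t + 4) = 0, at t = -4, 0, 3.
On [-4, 0] the curve lies below the axis; ∫[-4,0] (-2*t**3 - 2*t**2 + 24*t) dt = -320/3, giving area 320/3.
On [0, 3] the curve lies above the axis; ∫[0,3] (-2*t**3 - 2*t**2 + 24*t) dt = 99/2, giving area 99/2.
Total area = 320/3 + 99/2 = 937/6.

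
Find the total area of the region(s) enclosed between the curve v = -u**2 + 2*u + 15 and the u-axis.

256/3

The curve meets the u-axis where -u**2 + 2*u + 15 = 0, i.e. -(u - 5)*(u + 3) = 0, at u = -3, 5.
On [-3, 5] the curve lies above the axis; ∫[-3,5] (-u**2 + 2*u + 15) du = 256/3, giving area 256/3.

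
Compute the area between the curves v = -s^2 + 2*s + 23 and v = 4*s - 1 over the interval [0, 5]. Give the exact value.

64

The difference (-s^2 + 2*s + 23) - (4*s - 1) = -s^2 - 2*s + 24 changes sign at s = 4 inside [0, 5], so split the integral there.
∫[0,4] (-s^2 - 2*s + 24) ds = 176/3.
∫[4,5] (-s^2 - 2*s + 24) ds = -16/3; the area of that piece is 16/3.
Total area = 176/3 + 16/3 = 64.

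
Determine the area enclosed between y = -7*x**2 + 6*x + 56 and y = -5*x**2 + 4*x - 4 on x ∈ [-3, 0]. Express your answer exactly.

153

On [-3, 0], (-7*x**2 + 6*x + 56) - (-5*x**2 + 4*x - 4) = -2*x**2 + 2*x + 60 is ≥ 0 throughout, so the area is a single integral of |-2*x**2 + 2*x + 60|.
∫[-3,0] (-2*x**2 + 2*x + 60) dx = 153.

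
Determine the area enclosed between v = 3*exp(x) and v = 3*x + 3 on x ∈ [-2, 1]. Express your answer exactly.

On [-2, 1], (3*exp(x)) - (3*x + 3) = -3*x + 3*exp(x) - 3 is ≥ 0 throughout, so the area is a single integral of |-3*x + 3*exp(x) - 3|.
∫[-2,1] (-3*x + 3*exp(x) - 3) dx = -9/2 - 3*exp(-2) + 3*exp(1).

-9/2 - 3*exp(-2) + 3*exp(1)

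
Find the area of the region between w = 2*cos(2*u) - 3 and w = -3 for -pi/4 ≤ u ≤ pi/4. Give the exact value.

2

On [-pi/4, pi/4], (2*cos(2*u) - 3) - (-3) = 2*cos(2*u) is ≥ 0 throughout, so the area is a single integral of |2*cos(2*u)|.
∫[-pi/4,pi/4] (2*cos(2*u)) du = 2.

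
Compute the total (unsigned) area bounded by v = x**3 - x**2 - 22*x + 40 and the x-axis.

3901/12

The curve meets the x-axis where x**3 - x**2 - 22*x + 40 = 0, i.e. (x - 4)*(x - 2)*(x + 5) = 0, at x = -5, 2, 4.
On [-5, 2] the curve lies above the axis; ∫[-5,2] (x**3 - x**2 - 22*x + 40) dx = 3773/12, giving area 3773/12.
On [2, 4] the curve lies below the axis; ∫[2,4] (x**3 - x**2 - 22*x + 40) dx = -32/3, giving area 32/3.
Total area = 3773/12 + 32/3 = 3901/12.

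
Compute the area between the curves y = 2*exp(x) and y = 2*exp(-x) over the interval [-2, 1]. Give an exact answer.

-8 + 2*exp(-2) + 2*exp(-1) + 2*exp(1) + 2*exp(2)

The difference (2*exp(x)) - (2*exp(-x)) = 2*exp(x) - 2*exp(-x) changes sign at x = 0 inside [-2, 1], so split the integral there.
∫[-2,0] (2*exp(x) - 2*exp(-x)) dx = -2*exp(2) - 2*exp(-2) + 4; the area of that piece is -4 + 2*exp(-2) + 2*exp(2).
∫[0,1] (2*exp(x) - 2*exp(-x)) dx = -4 + 2*exp(-1) + 2*exp(1).
Total area = (-4 + 2*exp(-2) + 2*exp(2)) + (-4 + 2*exp(-1) + 2*exp(1)) = -8 + 2*exp(-2) + 2*exp(-1) + 2*exp(1) + 2*exp(2).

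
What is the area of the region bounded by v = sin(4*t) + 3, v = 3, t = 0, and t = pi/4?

1/2

On [0, pi/4], (sin(4*t) + 3) - (3) = sin(4*t) is ≥ 0 throughout, so the area is a single integral of |sin(4*t)|.
∫[0,pi/4] (sin(4*t)) dt = 1/2.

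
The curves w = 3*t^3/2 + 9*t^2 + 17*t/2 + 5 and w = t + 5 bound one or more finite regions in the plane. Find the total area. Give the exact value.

393/8

Set the curves equal: 3*t^3/2 + 9*t^2 + 17*t/2 + 5 = t + 5, so 3*t^3/2 + 9*t^2 + 15*t/2 = 0, which factors as 3*t*(t + 1)*(t + 5)/2 = 0. The curves meet at t = -5, -1, 0.
On [-5, -1], w = 3*t^3/2 + 9*t^2 + 17*t/2 + 5 is on top; that piece has area ∫[-5,-1] (3*t^3/2 + 9*t^2 + 15*t/2) dt = 48.
On [-1, 0], w = t + 5 is on top; that piece has area ∫[-1,0] (-(3*t^3/2 + 9*t^2 + 15*t/2)) dt = 9/8.
Total enclosed area = 48 + 9/8 = 393/8.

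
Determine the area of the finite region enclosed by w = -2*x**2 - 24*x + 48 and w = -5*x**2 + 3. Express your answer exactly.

4

Set the curves equal: -2*x**2 - 24*x + 48 = -5*x**2 + 3, so 3*x**2 - 24*x + 45 = 0, which factors as 3*(x - 5)*(x - 3) = 0. The curves meet at x = 3, 5.
On [3, 5], w = -5*x**2 + 3 is on top; that piece has area ∫[3,5] (-(3*x**2 - 24*x + 45)) dx = 4.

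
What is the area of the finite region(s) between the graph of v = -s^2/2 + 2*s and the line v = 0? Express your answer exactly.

The curve meets the s-axis where -s^2/2 + 2*s = 0, i.e. -s*(s - 4)/2 = 0, at s = 0, 4.
On [0, 4] the curve lies above the axis; ∫[0,4] (-s^2/2 + 2*s) ds = 16/3, giving area 16/3.

16/3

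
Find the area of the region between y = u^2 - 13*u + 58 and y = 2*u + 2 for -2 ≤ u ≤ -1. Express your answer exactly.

485/6

On [-2, -1], (u^2 - 13*u + 58) - (2*u + 2) = u^2 - 15*u + 56 is ≥ 0 throughout, so the area is a single integral of |u^2 - 15*u + 56|.
∫[-2,-1] (u^2 - 15*u + 56) du = 485/6.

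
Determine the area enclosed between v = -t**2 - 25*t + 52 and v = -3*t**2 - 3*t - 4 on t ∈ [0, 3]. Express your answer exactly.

87

On [0, 3], (-t**2 - 25*t + 52) - (-3*t**2 - 3*t - 4) = 2*t**2 - 22*t + 56 is ≥ 0 throughout, so the area is a single integral of |2*t**2 - 22*t + 56|.
∫[0,3] (2*t**2 - 22*t + 56) dt = 87.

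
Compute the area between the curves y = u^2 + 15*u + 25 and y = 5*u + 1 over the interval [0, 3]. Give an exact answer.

126

On [0, 3], (u^2 + 15*u + 25) - (5*u + 1) = u^2 + 10*u + 24 is ≥ 0 throughout, so the area is a single integral of |u^2 + 10*u + 24|.
∫[0,3] (u^2 + 10*u + 24) du = 126.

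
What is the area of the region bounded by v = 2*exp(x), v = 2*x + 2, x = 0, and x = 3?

On [0, 3], (2*exp(x)) - (2*x + 2) = -2*x + 2*exp(x) - 2 is ≥ 0 throughout, so the area is a single integral of |-2*x + 2*exp(x) - 2|.
∫[0,3] (-2*x + 2*exp(x) - 2) dx = -17 + 2*exp(3).

-17 + 2*exp(3)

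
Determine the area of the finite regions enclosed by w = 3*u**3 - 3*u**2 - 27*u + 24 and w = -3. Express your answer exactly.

148

Set the curves equal: 3*u**3 - 3*u**2 - 27*u + 24 = -3, so 3*u**3 - 3*u**2 - 27*u + 27 = 0, which factors as 3*(u - 3)*(u - 1)*(u + 3) = 0. The curves meet at u = -3, 1, 3.
On [-3, 1], w = 3*u**3 - 3*u**2 - 27*u + 24 is on top; that piece has area ∫[-3,1] (3*u**3 - 3*u**2 - 27*u + 27) du = 128.
On [1, 3], w = -3 is on top; that piece has area ∫[1,3] (-(3*u**3 - 3*u**2 - 27*u + 27)) du = 20.
Total enclosed area = 128 + 20 = 148.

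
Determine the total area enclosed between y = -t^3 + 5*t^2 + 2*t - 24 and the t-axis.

443/6

The curve meets the t-axis where -t^3 + 5*t^2 + 2*t - 24 = 0, i.e. -(t - 4)*(t - 3)*(t + 2) = 0, at t = -2, 3, 4.
On [-2, 3] the curve lies below the axis; ∫[-2,3] (-t^3 + 5*t^2 + 2*t - 24) dt = -875/12, giving area 875/12.
On [3, 4] the curve lies above the axis; ∫[3,4] (-t^3 + 5*t^2 + 2*t - 24) dt = 11/12, giving area 11/12.
Total area = 875/12 + 11/12 = 443/6.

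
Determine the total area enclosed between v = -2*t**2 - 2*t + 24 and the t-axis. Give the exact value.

The curve meets the t-axis where -2*t**2 - 2*t + 24 = 0, i.e. -2*(t - 3)*(t + 4) = 0, at t = -4, 3.
On [-4, 3] the curve lies above the axis; ∫[-4,3] (-2*t**2 - 2*t + 24) dt = 343/3, giving area 343/3.

343/3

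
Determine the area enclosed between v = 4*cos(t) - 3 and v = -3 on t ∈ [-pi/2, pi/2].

8

On [-pi/2, pi/2], (4*cos(t) - 3) - (-3) = 4*cos(t) is ≥ 0 throughout, so the area is a single integral of |4*cos(t)|.
∫[-pi/2,pi/2] (4*cos(t)) dt = 8.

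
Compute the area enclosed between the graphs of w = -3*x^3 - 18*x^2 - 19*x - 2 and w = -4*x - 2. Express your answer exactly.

Set the curves equal: -3*x^3 - 18*x^2 - 19*x - 2 = -4*x - 2, so -3*x^3 - 18*x^2 - 15*x = 0, which factors as -3*x*(x + 1)*(x + 5) = 0. The curves meet at x = -5, -1, 0.
On [-5, -1], w = -4*x - 2 is on top; that piece has area ∫[-5,-1] (-(-3*x^3 - 18*x^2 - 15*x)) dx = 96.
On [-1, 0], w = -3*x^3 - 18*x^2 - 19*x - 2 is on top; that piece has area ∫[-1,0] (-3*x^3 - 18*x^2 - 15*x) dx = 9/4.
Total enclosed area = 96 + 9/4 = 393/4.

393/4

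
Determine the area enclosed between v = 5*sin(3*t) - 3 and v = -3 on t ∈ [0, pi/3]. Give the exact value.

On [0, pi/3], (5*sin(3*t) - 3) - (-3) = 5*sin(3*t) is ≥ 0 throughout, so the area is a single integral of |5*sin(3*t)|.
∫[0,pi/3] (5*sin(3*t)) dt = 10/3.

10/3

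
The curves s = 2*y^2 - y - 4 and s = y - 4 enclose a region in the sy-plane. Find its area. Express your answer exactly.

Both boundary curves give s as a function of y, so integrate with respect to y. Setting them equal: 2*y^2 - 2*y = 0, i.e. 2*y*(y - 1) = 0, so they meet at y = 0, 1.
For y in [0, 1], s = 2*y^2 - y - 4 is on the left; area = ∫[0,1] (-(2*y^2 - 2*y)) dy = 1/3.

1/3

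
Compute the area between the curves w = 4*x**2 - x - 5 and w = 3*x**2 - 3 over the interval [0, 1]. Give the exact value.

On [0, 1], (4*x**2 - x - 5) - (3*x**2 - 3) = x**2 - x - 2 is ≤ 0 throughout, so the area is a single integral of |x**2 - x - 2|.
∫[0,1] (x**2 - x - 2) dx = -13/6; the area of that piece is 13/6.

13/6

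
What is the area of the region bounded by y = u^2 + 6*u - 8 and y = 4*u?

36

Set the curves equal: u^2 + 6*u - 8 = 4*u, so u^2 + 2*u - 8 = 0, which factors as (u - 2)*(u + 4) = 0. The curves meet at u = -4, 2.
On [-4, 2], y = 4*u is on top; that piece has area ∫[-4,2] (-(u^2 + 2*u - 8)) du = 36.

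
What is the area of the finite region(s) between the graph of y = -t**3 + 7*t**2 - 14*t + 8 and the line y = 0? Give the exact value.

The curve meets the t-axis where -t**3 + 7*t**2 - 14*t + 8 = 0, i.e. -(t - 4)*(t - 2)*(t - 1) = 0, at t = 1, 2, 4.
On [1, 2] the curve lies below the axis; ∫[1,2] (-t**3 + 7*t**2 - 14*t + 8) dt = -5/12, giving area 5/12.
On [2, 4] the curve lies above the axis; ∫[2,4] (-t**3 + 7*t**2 - 14*t + 8) dt = 8/3, giving area 8/3.
Total area = 5/12 + 8/3 = 37/12.

37/12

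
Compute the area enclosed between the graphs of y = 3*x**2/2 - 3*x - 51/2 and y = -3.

128

Set the curves equal: 3*x**2/2 - 3*x - 51/2 = -3, so 3*x**2/2 - 3*x - 45/2 = 0, which factors as 3*(x - 5)*(x + 3)/2 = 0. The curves meet at x = -3, 5.
On [-3, 5], y = -3 is on top; that piece has area ∫[-3,5] (-(3*x**2/2 - 3*x - 45/2)) dx = 128.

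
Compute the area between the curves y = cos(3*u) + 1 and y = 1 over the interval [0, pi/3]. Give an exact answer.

2/3

The difference (cos(3*u) + 1) - (1) = cos(3*u) changes sign at u = pi/6 inside [0, pi/3], so split the integral there.
∫[0,pi/6] (cos(3*u)) du = 1/3.
∫[pi/6,pi/3] (cos(3*u)) du = -1/3; the area of that piece is 1/3.
Total area = 1/3 + 1/3 = 2/3.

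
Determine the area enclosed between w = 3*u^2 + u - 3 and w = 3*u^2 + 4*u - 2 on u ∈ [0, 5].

85/2

On [0, 5], (3*u^2 + u - 3) - (3*u^2 + 4*u - 2) = -3*u - 1 is ≤ 0 throughout, so the area is a single integral of |-3*u - 1|.
∫[0,5] (-3*u - 1) du = -85/2; the area of that piece is 85/2.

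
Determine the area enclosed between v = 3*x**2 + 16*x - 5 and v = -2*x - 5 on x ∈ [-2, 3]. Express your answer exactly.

The difference (3*x**2 + 16*x - 5) - (-2*x - 5) = 3*x**2 + 18*x changes sign at x = 0 inside [-2, 3], so split the integral there.
∫[-2,0] (3*x**2 + 18*x) dx = -28; the area of that piece is 28.
∫[0,3] (3*x**2 + 18*x) dx = 108.
Total area = 28 + 108 = 136.

136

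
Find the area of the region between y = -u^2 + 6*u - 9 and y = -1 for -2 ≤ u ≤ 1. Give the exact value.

36

On [-2, 1], (-u^2 + 6*u - 9) - (-1) = -u^2 + 6*u - 8 is ≤ 0 throughout, so the area is a single integral of |-u^2 + 6*u - 8|.
∫[-2,1] (-u^2 + 6*u - 8) du = -36; the area of that piece is 36.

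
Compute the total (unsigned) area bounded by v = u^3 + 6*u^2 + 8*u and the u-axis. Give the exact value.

The curve meets the u-axis where u^3 + 6*u^2 + 8*u = 0, i.e. u*(u + 2)*(u + 4) = 0, at u = -4, -2, 0.
On [-4, -2] the curve lies above the axis; ∫[-4,-2] (u^3 + 6*u^2 + 8*u) du = 4, giving area 4.
On [-2, 0] the curve lies below the axis; ∫[-2,0] (u^3 + 6*u^2 + 8*u) du = -4, giving area 4.
Total area = 4 + 4 = 8.

8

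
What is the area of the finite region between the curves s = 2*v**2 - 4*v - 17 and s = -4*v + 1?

Both boundary curves give s as a function of v, so integrate with respect to v. Setting them equal: 2*v**2 - 18 = 0, i.e. 2*(v - 3)*(v + 3) = 0, so they meet at v = -3, 3.
For v in [-3, 3], s = 2*v**2 - 4*v - 17 is on the left; area = ∫[-3,3] (-(2*v**2 - 18)) dv = 72.

72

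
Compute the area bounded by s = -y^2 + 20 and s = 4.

Both boundary curves give s as a function of y, so integrate with respect to y. Setting them equal: -y^2 + 16 = 0, i.e. -(y - 4)*(y + 4) = 0, so they meet at y = -4, 4.
For y in [-4, 4], s = -y^2 + 20 is on the right; area = ∫[-4,4] (-y^2 + 16) dy = 256/3.

256/3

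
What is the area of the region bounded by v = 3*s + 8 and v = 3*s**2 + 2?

27/2

Set the curves equal: 3*s + 8 = 3*s**2 + 2, so -3*s**2 + 3*s + 6 = 0, which factors as -3*(s - 2)*(s + 1) = 0. The curves meet at s = -1, 2.
On [-1, 2], v = 3*s + 8 is on top; that piece has area ∫[-1,2] (-3*s**2 + 3*s + 6) ds = 27/2.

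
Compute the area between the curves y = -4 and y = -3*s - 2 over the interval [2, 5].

51/2

On [2, 5], (-4) - (-3*s - 2) = 3*s - 2 is ≥ 0 throughout, so the area is a single integral of |3*s - 2|.
∫[2,5] (3*s - 2) ds = 51/2.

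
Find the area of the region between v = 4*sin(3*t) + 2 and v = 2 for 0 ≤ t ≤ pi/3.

8/3

On [0, pi/3], (4*sin(3*t) + 2) - (2) = 4*sin(3*t) is ≥ 0 throughout, so the area is a single integral of |4*sin(3*t)|.
∫[0,pi/3] (4*sin(3*t)) dt = 8/3.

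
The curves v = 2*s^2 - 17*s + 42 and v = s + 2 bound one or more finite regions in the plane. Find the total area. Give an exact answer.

1/3

Set the curves equal: 2*s^2 - 17*s + 42 = s + 2, so 2*s^2 - 18*s + 40 = 0, which factors as 2*(s - 5)*(s - 4) = 0. The curves meet at s = 4, 5.
On [4, 5], v = s + 2 is on top; that piece has area ∫[4,5] (-(2*s^2 - 18*s + 40)) ds = 1/3.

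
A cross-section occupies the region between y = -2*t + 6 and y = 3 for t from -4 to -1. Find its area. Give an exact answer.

24

On [-4, -1], (-2*t + 6) - (3) = -2*t + 3 is ≥ 0 throughout, so the area is a single integral of |-2*t + 3|.
∫[-4,-1] (-2*t + 3) dt = 24.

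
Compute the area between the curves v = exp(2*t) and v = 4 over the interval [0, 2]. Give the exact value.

-23/2 + 8*log(2) + exp(4)/2

The difference (exp(2*t)) - (4) = exp(2*t) - 4 changes sign at t = log(2) inside [0, 2], so split the integral there.
∫[0,log(2)] (exp(2*t) - 4) dt = 3/2 - log(16); the area of that piece is -3/2 + log(16).
∫[log(2),2] (exp(2*t) - 4) dt = -10 + 4*log(2) + exp(4)/2.
Total area = (-3/2 + log(16)) + (-10 + 4*log(2) + exp(4)/2) = -23/2 + 8*log(2) + exp(4)/2.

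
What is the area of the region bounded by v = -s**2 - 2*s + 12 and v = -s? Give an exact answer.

343/6

Set the curves equal: -s**2 - 2*s + 12 = -s, so -s**2 - s + 12 = 0, which factors as -(s - 3)*(s + 4) = 0. The curves meet at s = -4, 3.
On [-4, 3], v = -s**2 - 2*s + 12 is on top; that piece has area ∫[-4,3] (-s**2 - s + 12) ds = 343/6.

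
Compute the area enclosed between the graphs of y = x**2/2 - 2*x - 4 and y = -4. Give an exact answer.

16/3

Set the curves equal: x**2/2 - 2*x - 4 = -4, so x**2/2 - 2*x = 0, which factors as x*(x - 4)/2 = 0. The curves meet at x = 0, 4.
On [0, 4], y = -4 is on top; that piece has area ∫[0,4] (-(x**2/2 - 2*x)) dx = 16/3.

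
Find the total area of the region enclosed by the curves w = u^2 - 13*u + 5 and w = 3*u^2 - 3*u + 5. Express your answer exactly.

Set the curves equal: u^2 - 13*u + 5 = 3*u^2 - 3*u + 5, so -2*u^2 - 10*u = 0, which factors as -2*u*(u + 5) = 0. The curves meet at u = -5, 0.
On [-5, 0], w = u^2 - 13*u + 5 is on top; that piece has area ∫[-5,0] (-2*u^2 - 10*u) du = 125/3.

125/3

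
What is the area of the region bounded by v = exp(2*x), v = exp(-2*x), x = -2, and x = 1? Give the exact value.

The difference (exp(2*x)) - (exp(-2*x)) = exp(2*x) - exp(-2*x) changes sign at x = 0 inside [-2, 1], so split the integral there.
∫[-2,0] (exp(2*x) - exp(-2*x)) dx = -exp(4)/2 - exp(-4)/2 + 1; the area of that piece is -1 + exp(-4)/2 + exp(4)/2.
∫[0,1] (exp(2*x) - exp(-2*x)) dx = -1 + exp(-2)/2 + exp(2)/2.
Total area = (-1 + exp(-4)/2 + exp(4)/2) + (-1 + exp(-2)/2 + exp(2)/2) = -2 + exp(-4)/2 + exp(-2)/2 + exp(2)/2 + exp(4)/2.

-2 + exp(-4)/2 + exp(-2)/2 + exp(2)/2 + exp(4)/2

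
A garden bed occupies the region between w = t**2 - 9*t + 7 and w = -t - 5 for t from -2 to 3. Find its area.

The difference (t**2 - 9*t + 7) - (-t - 5) = t**2 - 8*t + 12 changes sign at t = 2 inside [-2, 3], so split the integral there.
∫[-2,2] (t**2 - 8*t + 12) dt = 160/3.
∫[2,3] (t**2 - 8*t + 12) dt = -5/3; the area of that piece is 5/3.
Total area = 160/3 + 5/3 = 55.

55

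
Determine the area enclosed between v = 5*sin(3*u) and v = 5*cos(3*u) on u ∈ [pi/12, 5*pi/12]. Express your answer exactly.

10*sqrt(2)/3

On [pi/12, 5*pi/12], (5*sin(3*u)) - (5*cos(3*u)) = 5*sin(3*u) - 5*cos(3*u) is ≥ 0 throughout, so the area is a single integral of |5*sin(3*u) - 5*cos(3*u)|.
∫[pi/12,5*pi/12] (5*sin(3*u) - 5*cos(3*u)) du = 10*sqrt(2)/3.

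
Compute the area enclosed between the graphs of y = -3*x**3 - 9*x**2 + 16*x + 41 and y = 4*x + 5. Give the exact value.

Set the curves equal: -3*x**3 - 9*x**2 + 16*x + 41 = 4*x + 5, so -3*x**3 - 9*x**2 + 12*x + 36 = 0, which factors as -3*(x - 2)*(x + 2)*(x + 3) = 0. The curves meet at x = -3, -2, 2.
On [-3, -2], y = 4*x + 5 is on top; that piece has area ∫[-3,-2] (-(-3*x**3 - 9*x**2 + 12*x + 36)) dx = 9/4.
On [-2, 2], y = -3*x**3 - 9*x**2 + 16*x + 41 is on top; that piece has area ∫[-2,2] (-3*x**3 - 9*x**2 + 12*x + 36) dx = 96.
Total enclosed area = 9/4 + 96 = 393/4.

393/4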